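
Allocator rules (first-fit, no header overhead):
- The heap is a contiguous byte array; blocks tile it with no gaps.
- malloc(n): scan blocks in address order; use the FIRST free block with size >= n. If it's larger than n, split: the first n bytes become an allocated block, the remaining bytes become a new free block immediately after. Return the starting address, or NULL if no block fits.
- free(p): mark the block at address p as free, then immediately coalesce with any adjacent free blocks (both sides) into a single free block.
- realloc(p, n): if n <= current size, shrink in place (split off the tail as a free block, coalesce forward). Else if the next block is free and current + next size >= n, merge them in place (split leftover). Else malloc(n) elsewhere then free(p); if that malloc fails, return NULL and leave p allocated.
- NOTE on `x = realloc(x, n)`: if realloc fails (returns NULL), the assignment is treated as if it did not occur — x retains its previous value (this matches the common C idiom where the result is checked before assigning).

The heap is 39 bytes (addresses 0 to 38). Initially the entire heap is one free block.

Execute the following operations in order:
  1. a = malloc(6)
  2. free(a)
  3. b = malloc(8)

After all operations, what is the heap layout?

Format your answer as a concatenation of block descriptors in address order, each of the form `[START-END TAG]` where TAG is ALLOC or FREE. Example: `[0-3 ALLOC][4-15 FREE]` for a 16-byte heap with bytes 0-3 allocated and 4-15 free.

Answer: [0-7 ALLOC][8-38 FREE]

Derivation:
Op 1: a = malloc(6) -> a = 0; heap: [0-5 ALLOC][6-38 FREE]
Op 2: free(a) -> (freed a); heap: [0-38 FREE]
Op 3: b = malloc(8) -> b = 0; heap: [0-7 ALLOC][8-38 FREE]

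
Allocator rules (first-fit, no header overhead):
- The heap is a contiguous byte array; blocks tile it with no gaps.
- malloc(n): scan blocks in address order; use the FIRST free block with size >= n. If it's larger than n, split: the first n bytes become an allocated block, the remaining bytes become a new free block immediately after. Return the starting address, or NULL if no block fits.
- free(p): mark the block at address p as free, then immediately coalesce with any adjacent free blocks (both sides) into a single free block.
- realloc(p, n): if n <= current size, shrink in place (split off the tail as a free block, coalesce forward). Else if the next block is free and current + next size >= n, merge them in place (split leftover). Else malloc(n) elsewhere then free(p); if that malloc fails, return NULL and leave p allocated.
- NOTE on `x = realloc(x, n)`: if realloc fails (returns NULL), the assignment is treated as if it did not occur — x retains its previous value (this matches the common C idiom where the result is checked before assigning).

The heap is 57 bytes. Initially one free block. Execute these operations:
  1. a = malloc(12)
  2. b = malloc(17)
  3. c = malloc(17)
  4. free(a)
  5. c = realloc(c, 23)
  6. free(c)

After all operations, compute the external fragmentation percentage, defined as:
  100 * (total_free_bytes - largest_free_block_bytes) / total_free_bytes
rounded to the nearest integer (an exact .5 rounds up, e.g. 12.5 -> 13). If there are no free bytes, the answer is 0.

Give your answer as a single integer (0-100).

Answer: 30

Derivation:
Op 1: a = malloc(12) -> a = 0; heap: [0-11 ALLOC][12-56 FREE]
Op 2: b = malloc(17) -> b = 12; heap: [0-11 ALLOC][12-28 ALLOC][29-56 FREE]
Op 3: c = malloc(17) -> c = 29; heap: [0-11 ALLOC][12-28 ALLOC][29-45 ALLOC][46-56 FREE]
Op 4: free(a) -> (freed a); heap: [0-11 FREE][12-28 ALLOC][29-45 ALLOC][46-56 FREE]
Op 5: c = realloc(c, 23) -> c = 29; heap: [0-11 FREE][12-28 ALLOC][29-51 ALLOC][52-56 FREE]
Op 6: free(c) -> (freed c); heap: [0-11 FREE][12-28 ALLOC][29-56 FREE]
Free blocks: [12 28] total_free=40 largest=28 -> 100*(40-28)/40 = 1200/40 = 30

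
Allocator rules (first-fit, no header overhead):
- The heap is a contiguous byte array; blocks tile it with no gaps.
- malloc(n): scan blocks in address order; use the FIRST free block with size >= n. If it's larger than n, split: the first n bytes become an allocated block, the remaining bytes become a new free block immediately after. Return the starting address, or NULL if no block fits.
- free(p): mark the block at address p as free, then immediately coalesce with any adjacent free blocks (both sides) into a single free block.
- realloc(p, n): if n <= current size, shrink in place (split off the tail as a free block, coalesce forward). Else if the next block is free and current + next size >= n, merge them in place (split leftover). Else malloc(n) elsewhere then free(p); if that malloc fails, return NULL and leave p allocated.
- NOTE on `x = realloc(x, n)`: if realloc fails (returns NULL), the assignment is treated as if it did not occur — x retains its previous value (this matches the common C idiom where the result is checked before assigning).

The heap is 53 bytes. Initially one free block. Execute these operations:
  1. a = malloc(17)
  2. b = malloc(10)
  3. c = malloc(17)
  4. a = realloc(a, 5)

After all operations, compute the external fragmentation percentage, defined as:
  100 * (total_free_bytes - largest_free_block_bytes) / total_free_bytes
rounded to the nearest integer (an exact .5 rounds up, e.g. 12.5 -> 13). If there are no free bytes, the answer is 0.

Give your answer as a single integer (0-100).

Answer: 43

Derivation:
Op 1: a = malloc(17) -> a = 0; heap: [0-16 ALLOC][17-52 FREE]
Op 2: b = malloc(10) -> b = 17; heap: [0-16 ALLOC][17-26 ALLOC][27-52 FREE]
Op 3: c = malloc(17) -> c = 27; heap: [0-16 ALLOC][17-26 ALLOC][27-43 ALLOC][44-52 FREE]
Op 4: a = realloc(a, 5) -> a = 0; heap: [0-4 ALLOC][5-16 FREE][17-26 ALLOC][27-43 ALLOC][44-52 FREE]
Free blocks: [12 9] total_free=21 largest=12 -> 100*(21-12)/21 = 900/21 ≈ 42.857 -> rounds to 43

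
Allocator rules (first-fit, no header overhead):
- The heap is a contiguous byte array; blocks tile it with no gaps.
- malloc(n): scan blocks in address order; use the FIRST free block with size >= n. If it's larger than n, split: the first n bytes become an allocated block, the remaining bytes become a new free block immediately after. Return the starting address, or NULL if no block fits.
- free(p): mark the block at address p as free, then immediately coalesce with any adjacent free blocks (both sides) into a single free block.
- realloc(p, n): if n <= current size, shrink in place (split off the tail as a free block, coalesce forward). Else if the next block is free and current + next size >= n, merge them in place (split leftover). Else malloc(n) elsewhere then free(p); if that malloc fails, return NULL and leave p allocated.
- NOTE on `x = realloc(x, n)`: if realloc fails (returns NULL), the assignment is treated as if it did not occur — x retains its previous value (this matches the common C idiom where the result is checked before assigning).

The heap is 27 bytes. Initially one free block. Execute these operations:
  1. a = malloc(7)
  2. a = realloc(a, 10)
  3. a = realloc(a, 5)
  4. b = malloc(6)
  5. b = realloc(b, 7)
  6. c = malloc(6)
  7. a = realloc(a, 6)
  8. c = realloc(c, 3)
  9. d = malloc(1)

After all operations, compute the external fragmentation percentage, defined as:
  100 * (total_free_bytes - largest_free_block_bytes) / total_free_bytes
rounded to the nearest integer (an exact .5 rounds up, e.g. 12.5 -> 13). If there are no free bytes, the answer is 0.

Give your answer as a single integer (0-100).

Op 1: a = malloc(7) -> a = 0; heap: [0-6 ALLOC][7-26 FREE]
Op 2: a = realloc(a, 10) -> a = 0; heap: [0-9 ALLOC][10-26 FREE]
Op 3: a = realloc(a, 5) -> a = 0; heap: [0-4 ALLOC][5-26 FREE]
Op 4: b = malloc(6) -> b = 5; heap: [0-4 ALLOC][5-10 ALLOC][11-26 FREE]
Op 5: b = realloc(b, 7) -> b = 5; heap: [0-4 ALLOC][5-11 ALLOC][12-26 FREE]
Op 6: c = malloc(6) -> c = 12; heap: [0-4 ALLOC][5-11 ALLOC][12-17 ALLOC][18-26 FREE]
Op 7: a = realloc(a, 6) -> a = 18; heap: [0-4 FREE][5-11 ALLOC][12-17 ALLOC][18-23 ALLOC][24-26 FREE]
Op 8: c = realloc(c, 3) -> c = 12; heap: [0-4 FREE][5-11 ALLOC][12-14 ALLOC][15-17 FREE][18-23 ALLOC][24-26 FREE]
Op 9: d = malloc(1) -> d = 0; heap: [0-0 ALLOC][1-4 FREE][5-11 ALLOC][12-14 ALLOC][15-17 FREE][18-23 ALLOC][24-26 FREE]
Free blocks: [4 3 3] total_free=10 largest=4 -> 100*(10-4)/10 = 600/10 = 60

Answer: 60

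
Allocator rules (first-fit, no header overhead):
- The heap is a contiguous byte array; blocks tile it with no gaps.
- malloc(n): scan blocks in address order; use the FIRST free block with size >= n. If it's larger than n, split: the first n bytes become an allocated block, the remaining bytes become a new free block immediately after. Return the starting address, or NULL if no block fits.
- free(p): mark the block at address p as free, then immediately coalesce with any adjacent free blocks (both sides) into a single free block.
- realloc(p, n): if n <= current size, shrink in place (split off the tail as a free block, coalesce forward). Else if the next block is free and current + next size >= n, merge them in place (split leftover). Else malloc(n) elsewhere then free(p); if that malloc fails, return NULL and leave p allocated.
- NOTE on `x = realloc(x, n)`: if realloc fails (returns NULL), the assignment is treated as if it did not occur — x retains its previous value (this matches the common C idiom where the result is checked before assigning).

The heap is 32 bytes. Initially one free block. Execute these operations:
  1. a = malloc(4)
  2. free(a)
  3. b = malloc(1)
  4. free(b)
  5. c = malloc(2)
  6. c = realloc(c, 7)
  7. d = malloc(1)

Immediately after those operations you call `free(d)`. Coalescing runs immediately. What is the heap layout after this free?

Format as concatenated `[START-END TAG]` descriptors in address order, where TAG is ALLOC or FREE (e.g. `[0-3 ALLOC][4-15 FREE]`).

Op 1: a = malloc(4) -> a = 0; heap: [0-3 ALLOC][4-31 FREE]
Op 2: free(a) -> (freed a); heap: [0-31 FREE]
Op 3: b = malloc(1) -> b = 0; heap: [0-0 ALLOC][1-31 FREE]
Op 4: free(b) -> (freed b); heap: [0-31 FREE]
Op 5: c = malloc(2) -> c = 0; heap: [0-1 ALLOC][2-31 FREE]
Op 6: c = realloc(c, 7) -> c = 0; heap: [0-6 ALLOC][7-31 FREE]
Op 7: d = malloc(1) -> d = 7; heap: [0-6 ALLOC][7-7 ALLOC][8-31 FREE]
free(d): d = 7 -> block [7-7 ALLOC]; mark free, coalesce with adjacent free neighbors -> [0-6 ALLOC][7-31 FREE]

Answer: [0-6 ALLOC][7-31 FREE]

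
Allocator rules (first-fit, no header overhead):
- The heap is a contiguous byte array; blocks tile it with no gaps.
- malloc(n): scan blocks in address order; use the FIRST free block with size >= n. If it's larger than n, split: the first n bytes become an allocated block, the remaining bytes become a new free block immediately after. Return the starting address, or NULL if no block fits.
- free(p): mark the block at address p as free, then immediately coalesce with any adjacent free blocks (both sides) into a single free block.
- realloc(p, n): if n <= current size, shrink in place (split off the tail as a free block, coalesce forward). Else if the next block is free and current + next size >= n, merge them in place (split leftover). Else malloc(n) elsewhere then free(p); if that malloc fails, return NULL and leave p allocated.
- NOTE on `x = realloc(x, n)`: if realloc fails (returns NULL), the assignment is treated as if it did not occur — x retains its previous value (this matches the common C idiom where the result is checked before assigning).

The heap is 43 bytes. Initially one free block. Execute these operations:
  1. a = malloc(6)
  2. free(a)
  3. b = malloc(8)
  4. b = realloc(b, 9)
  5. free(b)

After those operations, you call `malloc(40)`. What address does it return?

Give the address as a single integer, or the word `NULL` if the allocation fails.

Op 1: a = malloc(6) -> a = 0; heap: [0-5 ALLOC][6-42 FREE]
Op 2: free(a) -> (freed a); heap: [0-42 FREE]
Op 3: b = malloc(8) -> b = 0; heap: [0-7 ALLOC][8-42 FREE]
Op 4: b = realloc(b, 9) -> b = 0; heap: [0-8 ALLOC][9-42 FREE]
Op 5: free(b) -> (freed b); heap: [0-42 FREE]
malloc(40): first-fit scan over [0-42 FREE] -> 0

Answer: 0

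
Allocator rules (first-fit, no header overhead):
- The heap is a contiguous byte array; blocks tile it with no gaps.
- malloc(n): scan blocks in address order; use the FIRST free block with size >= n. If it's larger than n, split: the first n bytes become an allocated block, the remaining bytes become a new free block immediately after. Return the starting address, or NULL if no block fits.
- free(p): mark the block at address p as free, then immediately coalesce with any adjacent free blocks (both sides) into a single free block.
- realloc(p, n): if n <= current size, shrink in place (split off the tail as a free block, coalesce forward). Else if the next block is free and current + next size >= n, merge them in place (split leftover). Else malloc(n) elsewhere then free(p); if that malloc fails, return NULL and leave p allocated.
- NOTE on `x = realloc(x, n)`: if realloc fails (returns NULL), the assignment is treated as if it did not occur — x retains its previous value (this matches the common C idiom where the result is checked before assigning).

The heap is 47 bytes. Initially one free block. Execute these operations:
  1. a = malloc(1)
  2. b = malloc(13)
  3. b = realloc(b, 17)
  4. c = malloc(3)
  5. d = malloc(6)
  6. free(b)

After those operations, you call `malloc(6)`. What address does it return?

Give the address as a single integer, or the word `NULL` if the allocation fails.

Answer: 1

Derivation:
Op 1: a = malloc(1) -> a = 0; heap: [0-0 ALLOC][1-46 FREE]
Op 2: b = malloc(13) -> b = 1; heap: [0-0 ALLOC][1-13 ALLOC][14-46 FREE]
Op 3: b = realloc(b, 17) -> b = 1; heap: [0-0 ALLOC][1-17 ALLOC][18-46 FREE]
Op 4: c = malloc(3) -> c = 18; heap: [0-0 ALLOC][1-17 ALLOC][18-20 ALLOC][21-46 FREE]
Op 5: d = malloc(6) -> d = 21; heap: [0-0 ALLOC][1-17 ALLOC][18-20 ALLOC][21-26 ALLOC][27-46 FREE]
Op 6: free(b) -> (freed b); heap: [0-0 ALLOC][1-17 FREE][18-20 ALLOC][21-26 ALLOC][27-46 FREE]
malloc(6): first-fit scan over [0-0 ALLOC][1-17 FREE][18-20 ALLOC][21-26 ALLOC][27-46 FREE] -> 1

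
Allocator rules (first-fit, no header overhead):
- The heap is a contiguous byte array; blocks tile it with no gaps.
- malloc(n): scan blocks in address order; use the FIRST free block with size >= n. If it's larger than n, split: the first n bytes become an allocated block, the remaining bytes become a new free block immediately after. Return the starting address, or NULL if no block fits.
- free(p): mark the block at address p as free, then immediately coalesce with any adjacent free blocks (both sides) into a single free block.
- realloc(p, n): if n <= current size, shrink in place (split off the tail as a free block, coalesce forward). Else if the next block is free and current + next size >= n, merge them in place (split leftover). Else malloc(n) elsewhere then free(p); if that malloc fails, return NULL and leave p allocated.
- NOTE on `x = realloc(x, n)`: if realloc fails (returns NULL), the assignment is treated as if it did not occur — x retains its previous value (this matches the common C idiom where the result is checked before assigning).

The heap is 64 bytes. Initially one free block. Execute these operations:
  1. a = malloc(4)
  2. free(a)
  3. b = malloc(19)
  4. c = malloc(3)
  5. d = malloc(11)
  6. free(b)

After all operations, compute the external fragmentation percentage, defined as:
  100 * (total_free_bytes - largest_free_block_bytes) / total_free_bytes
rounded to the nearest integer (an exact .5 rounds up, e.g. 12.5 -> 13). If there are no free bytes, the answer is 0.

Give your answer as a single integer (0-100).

Op 1: a = malloc(4) -> a = 0; heap: [0-3 ALLOC][4-63 FREE]
Op 2: free(a) -> (freed a); heap: [0-63 FREE]
Op 3: b = malloc(19) -> b = 0; heap: [0-18 ALLOC][19-63 FREE]
Op 4: c = malloc(3) -> c = 19; heap: [0-18 ALLOC][19-21 ALLOC][22-63 FREE]
Op 5: d = malloc(11) -> d = 22; heap: [0-18 ALLOC][19-21 ALLOC][22-32 ALLOC][33-63 FREE]
Op 6: free(b) -> (freed b); heap: [0-18 FREE][19-21 ALLOC][22-32 ALLOC][33-63 FREE]
Free blocks: [19 31] total_free=50 largest=31 -> 100*(50-31)/50 = 1900/50 = 38

Answer: 38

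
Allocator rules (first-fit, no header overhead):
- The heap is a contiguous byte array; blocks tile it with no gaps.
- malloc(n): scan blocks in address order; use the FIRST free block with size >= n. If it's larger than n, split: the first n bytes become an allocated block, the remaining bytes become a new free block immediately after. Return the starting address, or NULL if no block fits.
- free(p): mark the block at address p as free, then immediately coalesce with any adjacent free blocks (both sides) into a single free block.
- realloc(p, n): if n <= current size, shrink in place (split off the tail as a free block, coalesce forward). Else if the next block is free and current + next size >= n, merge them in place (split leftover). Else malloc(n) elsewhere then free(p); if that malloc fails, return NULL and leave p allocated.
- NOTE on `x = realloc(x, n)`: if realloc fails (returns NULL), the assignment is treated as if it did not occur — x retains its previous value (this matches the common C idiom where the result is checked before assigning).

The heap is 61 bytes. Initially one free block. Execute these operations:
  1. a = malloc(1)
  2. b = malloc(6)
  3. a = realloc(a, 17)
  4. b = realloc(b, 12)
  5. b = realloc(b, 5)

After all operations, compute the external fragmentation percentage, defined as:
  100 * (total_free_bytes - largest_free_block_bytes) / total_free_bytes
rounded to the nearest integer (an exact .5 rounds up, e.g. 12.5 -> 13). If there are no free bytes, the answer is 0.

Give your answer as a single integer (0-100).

Answer: 18

Derivation:
Op 1: a = malloc(1) -> a = 0; heap: [0-0 ALLOC][1-60 FREE]
Op 2: b = malloc(6) -> b = 1; heap: [0-0 ALLOC][1-6 ALLOC][7-60 FREE]
Op 3: a = realloc(a, 17) -> a = 7; heap: [0-0 FREE][1-6 ALLOC][7-23 ALLOC][24-60 FREE]
Op 4: b = realloc(b, 12) -> b = 24; heap: [0-6 FREE][7-23 ALLOC][24-35 ALLOC][36-60 FREE]
Op 5: b = realloc(b, 5) -> b = 24; heap: [0-6 FREE][7-23 ALLOC][24-28 ALLOC][29-60 FREE]
Free blocks: [7 32] total_free=39 largest=32 -> 100*(39-32)/39 = 700/39 ≈ 17.949 -> rounds to 18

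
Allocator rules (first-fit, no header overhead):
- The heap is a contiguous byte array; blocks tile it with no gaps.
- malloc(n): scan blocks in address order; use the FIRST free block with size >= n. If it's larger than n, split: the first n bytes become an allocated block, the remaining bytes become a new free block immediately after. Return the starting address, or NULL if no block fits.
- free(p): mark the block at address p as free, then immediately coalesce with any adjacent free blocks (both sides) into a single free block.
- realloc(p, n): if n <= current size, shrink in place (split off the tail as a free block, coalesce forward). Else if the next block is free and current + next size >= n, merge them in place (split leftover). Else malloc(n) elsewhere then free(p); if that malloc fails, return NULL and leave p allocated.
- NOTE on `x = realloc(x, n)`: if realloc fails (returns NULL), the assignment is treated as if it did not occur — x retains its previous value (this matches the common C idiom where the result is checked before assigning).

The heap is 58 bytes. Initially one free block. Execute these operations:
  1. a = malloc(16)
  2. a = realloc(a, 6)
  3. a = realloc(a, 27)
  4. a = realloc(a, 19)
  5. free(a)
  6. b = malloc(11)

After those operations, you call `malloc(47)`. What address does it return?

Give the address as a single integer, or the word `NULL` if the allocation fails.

Answer: 11

Derivation:
Op 1: a = malloc(16) -> a = 0; heap: [0-15 ALLOC][16-57 FREE]
Op 2: a = realloc(a, 6) -> a = 0; heap: [0-5 ALLOC][6-57 FREE]
Op 3: a = realloc(a, 27) -> a = 0; heap: [0-26 ALLOC][27-57 FREE]
Op 4: a = realloc(a, 19) -> a = 0; heap: [0-18 ALLOC][19-57 FREE]
Op 5: free(a) -> (freed a); heap: [0-57 FREE]
Op 6: b = malloc(11) -> b = 0; heap: [0-10 ALLOC][11-57 FREE]
malloc(47): first-fit scan over [0-10 ALLOC][11-57 FREE] -> 11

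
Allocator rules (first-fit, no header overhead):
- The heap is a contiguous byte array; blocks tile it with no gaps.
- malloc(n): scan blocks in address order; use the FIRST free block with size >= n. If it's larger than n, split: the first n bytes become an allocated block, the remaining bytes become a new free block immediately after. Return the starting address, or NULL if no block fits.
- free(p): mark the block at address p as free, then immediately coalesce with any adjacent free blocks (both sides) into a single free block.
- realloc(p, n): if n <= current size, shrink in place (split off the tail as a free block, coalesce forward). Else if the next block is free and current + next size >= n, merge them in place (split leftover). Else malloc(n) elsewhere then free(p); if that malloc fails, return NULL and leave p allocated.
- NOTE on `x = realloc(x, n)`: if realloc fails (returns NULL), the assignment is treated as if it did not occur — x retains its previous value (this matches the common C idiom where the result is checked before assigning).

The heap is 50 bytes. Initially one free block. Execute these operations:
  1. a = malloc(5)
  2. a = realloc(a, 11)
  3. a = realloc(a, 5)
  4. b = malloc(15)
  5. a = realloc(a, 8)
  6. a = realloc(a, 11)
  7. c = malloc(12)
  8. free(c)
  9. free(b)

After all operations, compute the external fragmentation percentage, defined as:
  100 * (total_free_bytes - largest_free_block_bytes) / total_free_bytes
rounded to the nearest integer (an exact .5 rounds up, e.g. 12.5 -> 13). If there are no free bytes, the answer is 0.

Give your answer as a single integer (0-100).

Answer: 49

Derivation:
Op 1: a = malloc(5) -> a = 0; heap: [0-4 ALLOC][5-49 FREE]
Op 2: a = realloc(a, 11) -> a = 0; heap: [0-10 ALLOC][11-49 FREE]
Op 3: a = realloc(a, 5) -> a = 0; heap: [0-4 ALLOC][5-49 FREE]
Op 4: b = malloc(15) -> b = 5; heap: [0-4 ALLOC][5-19 ALLOC][20-49 FREE]
Op 5: a = realloc(a, 8) -> a = 20; heap: [0-4 FREE][5-19 ALLOC][20-27 ALLOC][28-49 FREE]
Op 6: a = realloc(a, 11) -> a = 20; heap: [0-4 FREE][5-19 ALLOC][20-30 ALLOC][31-49 FREE]
Op 7: c = malloc(12) -> c = 31; heap: [0-4 FREE][5-19 ALLOC][20-30 ALLOC][31-42 ALLOC][43-49 FREE]
Op 8: free(c) -> (freed c); heap: [0-4 FREE][5-19 ALLOC][20-30 ALLOC][31-49 FREE]
Op 9: free(b) -> (freed b); heap: [0-19 FREE][20-30 ALLOC][31-49 FREE]
Free blocks: [20 19] total_free=39 largest=20 -> 100*(39-20)/39 = 1900/39 ≈ 48.718 -> rounds to 49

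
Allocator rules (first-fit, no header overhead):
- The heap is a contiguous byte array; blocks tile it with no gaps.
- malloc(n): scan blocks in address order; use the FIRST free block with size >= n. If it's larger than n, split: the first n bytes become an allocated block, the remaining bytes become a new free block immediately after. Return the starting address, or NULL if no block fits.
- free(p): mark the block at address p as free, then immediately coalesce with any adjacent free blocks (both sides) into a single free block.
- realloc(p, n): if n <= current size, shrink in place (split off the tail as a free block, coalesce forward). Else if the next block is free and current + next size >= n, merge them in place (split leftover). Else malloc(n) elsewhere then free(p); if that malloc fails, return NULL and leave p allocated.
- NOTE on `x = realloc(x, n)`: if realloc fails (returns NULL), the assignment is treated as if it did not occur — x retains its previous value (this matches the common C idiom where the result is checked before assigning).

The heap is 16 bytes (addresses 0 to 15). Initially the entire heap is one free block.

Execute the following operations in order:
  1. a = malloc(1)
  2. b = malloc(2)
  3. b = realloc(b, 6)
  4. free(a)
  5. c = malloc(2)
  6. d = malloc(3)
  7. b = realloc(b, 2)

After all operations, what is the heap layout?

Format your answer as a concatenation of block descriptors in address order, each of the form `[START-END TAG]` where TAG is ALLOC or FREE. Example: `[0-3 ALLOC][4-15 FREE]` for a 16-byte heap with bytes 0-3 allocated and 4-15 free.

Op 1: a = malloc(1) -> a = 0; heap: [0-0 ALLOC][1-15 FREE]
Op 2: b = malloc(2) -> b = 1; heap: [0-0 ALLOC][1-2 ALLOC][3-15 FREE]
Op 3: b = realloc(b, 6) -> b = 1; heap: [0-0 ALLOC][1-6 ALLOC][7-15 FREE]
Op 4: free(a) -> (freed a); heap: [0-0 FREE][1-6 ALLOC][7-15 FREE]
Op 5: c = malloc(2) -> c = 7; heap: [0-0 FREE][1-6 ALLOC][7-8 ALLOC][9-15 FREE]
Op 6: d = malloc(3) -> d = 9; heap: [0-0 FREE][1-6 ALLOC][7-8 ALLOC][9-11 ALLOC][12-15 FREE]
Op 7: b = realloc(b, 2) -> b = 1; heap: [0-0 FREE][1-2 ALLOC][3-6 FREE][7-8 ALLOC][9-11 ALLOC][12-15 FREE]

Answer: [0-0 FREE][1-2 ALLOC][3-6 FREE][7-8 ALLOC][9-11 ALLOC][12-15 FREE]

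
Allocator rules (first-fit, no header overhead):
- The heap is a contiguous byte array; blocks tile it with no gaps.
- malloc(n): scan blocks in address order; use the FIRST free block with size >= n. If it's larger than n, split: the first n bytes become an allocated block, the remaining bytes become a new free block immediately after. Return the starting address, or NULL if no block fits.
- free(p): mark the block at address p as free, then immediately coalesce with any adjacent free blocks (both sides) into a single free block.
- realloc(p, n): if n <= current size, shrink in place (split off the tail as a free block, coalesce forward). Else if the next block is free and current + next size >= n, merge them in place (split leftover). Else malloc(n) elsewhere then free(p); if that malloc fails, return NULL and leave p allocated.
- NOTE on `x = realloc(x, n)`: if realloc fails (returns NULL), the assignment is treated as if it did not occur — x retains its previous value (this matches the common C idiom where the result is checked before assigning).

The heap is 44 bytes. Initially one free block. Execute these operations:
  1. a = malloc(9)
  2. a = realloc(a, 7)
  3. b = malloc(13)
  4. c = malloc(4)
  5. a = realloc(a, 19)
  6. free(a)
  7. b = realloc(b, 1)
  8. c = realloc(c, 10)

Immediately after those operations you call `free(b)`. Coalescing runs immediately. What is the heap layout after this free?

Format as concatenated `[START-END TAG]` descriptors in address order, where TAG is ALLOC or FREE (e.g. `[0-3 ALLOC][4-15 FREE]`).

Answer: [0-19 FREE][20-29 ALLOC][30-43 FREE]

Derivation:
Op 1: a = malloc(9) -> a = 0; heap: [0-8 ALLOC][9-43 FREE]
Op 2: a = realloc(a, 7) -> a = 0; heap: [0-6 ALLOC][7-43 FREE]
Op 3: b = malloc(13) -> b = 7; heap: [0-6 ALLOC][7-19 ALLOC][20-43 FREE]
Op 4: c = malloc(4) -> c = 20; heap: [0-6 ALLOC][7-19 ALLOC][20-23 ALLOC][24-43 FREE]
Op 5: a = realloc(a, 19) -> a = 24; heap: [0-6 FREE][7-19 ALLOC][20-23 ALLOC][24-42 ALLOC][43-43 FREE]
Op 6: free(a) -> (freed a); heap: [0-6 FREE][7-19 ALLOC][20-23 ALLOC][24-43 FREE]
Op 7: b = realloc(b, 1) -> b = 7; heap: [0-6 FREE][7-7 ALLOC][8-19 FREE][20-23 ALLOC][24-43 FREE]
Op 8: c = realloc(c, 10) -> c = 20; heap: [0-6 FREE][7-7 ALLOC][8-19 FREE][20-29 ALLOC][30-43 FREE]
free(b): b = 7 -> block [7-7 ALLOC]; mark free, coalesce with adjacent free neighbors -> [0-19 FREE][20-29 ALLOC][30-43 FREE]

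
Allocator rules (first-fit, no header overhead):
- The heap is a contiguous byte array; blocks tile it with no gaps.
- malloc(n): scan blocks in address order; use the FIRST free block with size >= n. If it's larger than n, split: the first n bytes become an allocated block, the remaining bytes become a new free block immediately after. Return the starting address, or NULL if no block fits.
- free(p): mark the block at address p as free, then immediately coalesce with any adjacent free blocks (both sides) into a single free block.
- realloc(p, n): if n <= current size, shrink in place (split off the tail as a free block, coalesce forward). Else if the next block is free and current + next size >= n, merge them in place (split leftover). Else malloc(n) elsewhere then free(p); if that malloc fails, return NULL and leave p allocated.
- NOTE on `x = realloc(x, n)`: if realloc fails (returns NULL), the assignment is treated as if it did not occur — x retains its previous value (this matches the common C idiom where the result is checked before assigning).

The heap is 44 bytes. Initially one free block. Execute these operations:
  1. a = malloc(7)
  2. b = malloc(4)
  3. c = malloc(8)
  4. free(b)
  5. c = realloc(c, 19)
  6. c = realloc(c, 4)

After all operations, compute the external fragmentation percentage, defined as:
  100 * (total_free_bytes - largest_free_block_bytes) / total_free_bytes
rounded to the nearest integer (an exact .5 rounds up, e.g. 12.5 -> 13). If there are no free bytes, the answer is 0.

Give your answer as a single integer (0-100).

Op 1: a = malloc(7) -> a = 0; heap: [0-6 ALLOC][7-43 FREE]
Op 2: b = malloc(4) -> b = 7; heap: [0-6 ALLOC][7-10 ALLOC][11-43 FREE]
Op 3: c = malloc(8) -> c = 11; heap: [0-6 ALLOC][7-10 ALLOC][11-18 ALLOC][19-43 FREE]
Op 4: free(b) -> (freed b); heap: [0-6 ALLOC][7-10 FREE][11-18 ALLOC][19-43 FREE]
Op 5: c = realloc(c, 19) -> c = 11; heap: [0-6 ALLOC][7-10 FREE][11-29 ALLOC][30-43 FREE]
Op 6: c = realloc(c, 4) -> c = 11; heap: [0-6 ALLOC][7-10 FREE][11-14 ALLOC][15-43 FREE]
Free blocks: [4 29] total_free=33 largest=29 -> 100*(33-29)/33 = 400/33 ≈ 12.121 -> rounds to 12

Answer: 12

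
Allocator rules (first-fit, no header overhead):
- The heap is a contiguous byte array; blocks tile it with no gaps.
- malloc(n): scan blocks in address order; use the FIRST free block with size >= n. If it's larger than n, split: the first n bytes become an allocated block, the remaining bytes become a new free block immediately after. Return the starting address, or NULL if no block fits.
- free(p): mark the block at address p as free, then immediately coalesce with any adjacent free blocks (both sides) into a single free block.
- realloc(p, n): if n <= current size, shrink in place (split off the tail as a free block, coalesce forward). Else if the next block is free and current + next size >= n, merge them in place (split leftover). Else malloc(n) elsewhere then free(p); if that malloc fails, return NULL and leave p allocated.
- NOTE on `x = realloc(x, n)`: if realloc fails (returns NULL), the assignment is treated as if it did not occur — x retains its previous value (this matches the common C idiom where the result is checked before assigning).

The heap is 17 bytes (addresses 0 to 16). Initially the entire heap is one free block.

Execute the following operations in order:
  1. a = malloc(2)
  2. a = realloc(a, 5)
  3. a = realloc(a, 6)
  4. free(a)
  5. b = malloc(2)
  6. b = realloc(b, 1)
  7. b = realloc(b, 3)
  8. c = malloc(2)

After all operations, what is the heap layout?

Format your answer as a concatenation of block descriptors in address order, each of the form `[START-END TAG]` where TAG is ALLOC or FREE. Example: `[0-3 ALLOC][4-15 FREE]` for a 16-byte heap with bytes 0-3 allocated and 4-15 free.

Answer: [0-2 ALLOC][3-4 ALLOC][5-16 FREE]

Derivation:
Op 1: a = malloc(2) -> a = 0; heap: [0-1 ALLOC][2-16 FREE]
Op 2: a = realloc(a, 5) -> a = 0; heap: [0-4 ALLOC][5-16 FREE]
Op 3: a = realloc(a, 6) -> a = 0; heap: [0-5 ALLOC][6-16 FREE]
Op 4: free(a) -> (freed a); heap: [0-16 FREE]
Op 5: b = malloc(2) -> b = 0; heap: [0-1 ALLOC][2-16 FREE]
Op 6: b = realloc(b, 1) -> b = 0; heap: [0-0 ALLOC][1-16 FREE]
Op 7: b = realloc(b, 3) -> b = 0; heap: [0-2 ALLOC][3-16 FREE]
Op 8: c = malloc(2) -> c = 3; heap: [0-2 ALLOC][3-4 ALLOC][5-16 FREE]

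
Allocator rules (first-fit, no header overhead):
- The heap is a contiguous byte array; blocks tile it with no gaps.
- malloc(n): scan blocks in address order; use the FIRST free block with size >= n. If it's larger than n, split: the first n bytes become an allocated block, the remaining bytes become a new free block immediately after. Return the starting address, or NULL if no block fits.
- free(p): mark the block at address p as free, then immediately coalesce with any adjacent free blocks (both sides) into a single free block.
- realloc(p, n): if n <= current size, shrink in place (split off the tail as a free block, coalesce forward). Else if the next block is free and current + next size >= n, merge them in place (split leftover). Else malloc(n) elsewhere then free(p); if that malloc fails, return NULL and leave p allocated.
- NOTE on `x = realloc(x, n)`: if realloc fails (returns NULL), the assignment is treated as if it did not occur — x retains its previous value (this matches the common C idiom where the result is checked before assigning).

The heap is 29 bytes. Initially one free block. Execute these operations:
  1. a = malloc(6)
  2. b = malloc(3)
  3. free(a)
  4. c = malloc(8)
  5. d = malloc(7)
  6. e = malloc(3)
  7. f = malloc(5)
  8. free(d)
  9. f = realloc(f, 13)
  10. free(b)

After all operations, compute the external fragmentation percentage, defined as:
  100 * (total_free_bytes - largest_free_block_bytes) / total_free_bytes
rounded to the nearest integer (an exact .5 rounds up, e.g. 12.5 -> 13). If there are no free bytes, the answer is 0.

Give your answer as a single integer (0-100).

Op 1: a = malloc(6) -> a = 0; heap: [0-5 ALLOC][6-28 FREE]
Op 2: b = malloc(3) -> b = 6; heap: [0-5 ALLOC][6-8 ALLOC][9-28 FREE]
Op 3: free(a) -> (freed a); heap: [0-5 FREE][6-8 ALLOC][9-28 FREE]
Op 4: c = malloc(8) -> c = 9; heap: [0-5 FREE][6-8 ALLOC][9-16 ALLOC][17-28 FREE]
Op 5: d = malloc(7) -> d = 17; heap: [0-5 FREE][6-8 ALLOC][9-16 ALLOC][17-23 ALLOC][24-28 FREE]
Op 6: e = malloc(3) -> e = 0; heap: [0-2 ALLOC][3-5 FREE][6-8 ALLOC][9-16 ALLOC][17-23 ALLOC][24-28 FREE]
Op 7: f = malloc(5) -> f = 24; heap: [0-2 ALLOC][3-5 FREE][6-8 ALLOC][9-16 ALLOC][17-23 ALLOC][24-28 ALLOC]
Op 8: free(d) -> (freed d); heap: [0-2 ALLOC][3-5 FREE][6-8 ALLOC][9-16 ALLOC][17-23 FREE][24-28 ALLOC]
Op 9: f = realloc(f, 13) -> NULL (f unchanged); heap: [0-2 ALLOC][3-5 FREE][6-8 ALLOC][9-16 ALLOC][17-23 FREE][24-28 ALLOC]
Op 10: free(b) -> (freed b); heap: [0-2 ALLOC][3-8 FREE][9-16 ALLOC][17-23 FREE][24-28 ALLOC]
Free blocks: [6 7] total_free=13 largest=7 -> 100*(13-7)/13 = 600/13 ≈ 46.154 -> rounds to 46

Answer: 46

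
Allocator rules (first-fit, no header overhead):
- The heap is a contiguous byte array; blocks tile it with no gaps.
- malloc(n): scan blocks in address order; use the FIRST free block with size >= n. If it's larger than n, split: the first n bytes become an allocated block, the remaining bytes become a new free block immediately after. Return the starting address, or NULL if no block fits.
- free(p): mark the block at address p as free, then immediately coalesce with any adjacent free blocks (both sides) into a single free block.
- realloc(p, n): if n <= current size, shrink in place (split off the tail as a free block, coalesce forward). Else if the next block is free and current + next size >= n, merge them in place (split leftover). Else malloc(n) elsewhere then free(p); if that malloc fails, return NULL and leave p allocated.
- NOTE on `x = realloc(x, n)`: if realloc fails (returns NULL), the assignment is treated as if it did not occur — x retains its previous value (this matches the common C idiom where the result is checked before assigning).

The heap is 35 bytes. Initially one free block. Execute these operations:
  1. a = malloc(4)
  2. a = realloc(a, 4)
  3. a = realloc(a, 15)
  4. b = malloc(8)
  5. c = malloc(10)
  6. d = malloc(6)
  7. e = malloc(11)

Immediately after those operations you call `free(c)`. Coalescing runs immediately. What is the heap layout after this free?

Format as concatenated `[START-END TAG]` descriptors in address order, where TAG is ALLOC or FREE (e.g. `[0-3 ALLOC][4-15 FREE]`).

Answer: [0-14 ALLOC][15-22 ALLOC][23-34 FREE]

Derivation:
Op 1: a = malloc(4) -> a = 0; heap: [0-3 ALLOC][4-34 FREE]
Op 2: a = realloc(a, 4) -> a = 0; heap: [0-3 ALLOC][4-34 FREE]
Op 3: a = realloc(a, 15) -> a = 0; heap: [0-14 ALLOC][15-34 FREE]
Op 4: b = malloc(8) -> b = 15; heap: [0-14 ALLOC][15-22 ALLOC][23-34 FREE]
Op 5: c = malloc(10) -> c = 23; heap: [0-14 ALLOC][15-22 ALLOC][23-32 ALLOC][33-34 FREE]
Op 6: d = malloc(6) -> d = NULL; heap: [0-14 ALLOC][15-22 ALLOC][23-32 ALLOC][33-34 FREE]
Op 7: e = malloc(11) -> e = NULL; heap: [0-14 ALLOC][15-22 ALLOC][23-32 ALLOC][33-34 FREE]
free(c): c = 23 -> block [23-32 ALLOC]; mark free, coalesce with adjacent free neighbors -> [0-14 ALLOC][15-22 ALLOC][23-34 FREE]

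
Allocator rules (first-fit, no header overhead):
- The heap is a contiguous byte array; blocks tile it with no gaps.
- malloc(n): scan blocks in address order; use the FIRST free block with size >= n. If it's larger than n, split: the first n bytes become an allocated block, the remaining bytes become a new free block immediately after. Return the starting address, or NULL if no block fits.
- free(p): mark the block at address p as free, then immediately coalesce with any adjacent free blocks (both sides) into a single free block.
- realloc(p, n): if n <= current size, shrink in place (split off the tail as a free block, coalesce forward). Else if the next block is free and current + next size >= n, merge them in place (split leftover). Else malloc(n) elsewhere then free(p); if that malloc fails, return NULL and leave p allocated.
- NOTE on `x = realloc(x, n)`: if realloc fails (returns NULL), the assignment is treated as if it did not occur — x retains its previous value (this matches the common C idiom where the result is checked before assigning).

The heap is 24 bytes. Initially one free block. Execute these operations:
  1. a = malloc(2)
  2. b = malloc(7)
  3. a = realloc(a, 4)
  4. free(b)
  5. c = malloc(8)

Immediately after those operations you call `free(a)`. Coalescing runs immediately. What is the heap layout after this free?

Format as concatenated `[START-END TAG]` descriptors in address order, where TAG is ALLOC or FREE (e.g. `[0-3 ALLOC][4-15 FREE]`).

Answer: [0-7 ALLOC][8-23 FREE]

Derivation:
Op 1: a = malloc(2) -> a = 0; heap: [0-1 ALLOC][2-23 FREE]
Op 2: b = malloc(7) -> b = 2; heap: [0-1 ALLOC][2-8 ALLOC][9-23 FREE]
Op 3: a = realloc(a, 4) -> a = 9; heap: [0-1 FREE][2-8 ALLOC][9-12 ALLOC][13-23 FREE]
Op 4: free(b) -> (freed b); heap: [0-8 FREE][9-12 ALLOC][13-23 FREE]
Op 5: c = malloc(8) -> c = 0; heap: [0-7 ALLOC][8-8 FREE][9-12 ALLOC][13-23 FREE]
free(a): a = 9 -> block [9-12 ALLOC]; mark free, coalesce with adjacent free neighbors -> [0-7 ALLOC][8-23 FREE]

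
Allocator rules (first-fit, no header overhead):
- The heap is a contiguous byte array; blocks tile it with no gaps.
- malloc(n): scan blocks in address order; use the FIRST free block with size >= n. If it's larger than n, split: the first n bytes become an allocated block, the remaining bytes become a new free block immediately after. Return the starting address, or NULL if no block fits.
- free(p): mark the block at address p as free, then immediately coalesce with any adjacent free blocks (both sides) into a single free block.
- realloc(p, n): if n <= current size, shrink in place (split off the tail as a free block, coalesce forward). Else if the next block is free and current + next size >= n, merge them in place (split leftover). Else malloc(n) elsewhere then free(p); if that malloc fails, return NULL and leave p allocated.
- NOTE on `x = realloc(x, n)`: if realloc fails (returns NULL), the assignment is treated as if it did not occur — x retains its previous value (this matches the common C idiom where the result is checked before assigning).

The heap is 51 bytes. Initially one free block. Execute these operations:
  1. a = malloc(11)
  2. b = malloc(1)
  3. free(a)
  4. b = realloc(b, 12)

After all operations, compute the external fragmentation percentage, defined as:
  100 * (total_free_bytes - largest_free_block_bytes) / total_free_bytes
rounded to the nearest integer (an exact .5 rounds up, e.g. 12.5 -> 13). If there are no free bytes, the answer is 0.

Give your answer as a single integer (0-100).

Answer: 28

Derivation:
Op 1: a = malloc(11) -> a = 0; heap: [0-10 ALLOC][11-50 FREE]
Op 2: b = malloc(1) -> b = 11; heap: [0-10 ALLOC][11-11 ALLOC][12-50 FREE]
Op 3: free(a) -> (freed a); heap: [0-10 FREE][11-11 ALLOC][12-50 FREE]
Op 4: b = realloc(b, 12) -> b = 11; heap: [0-10 FREE][11-22 ALLOC][23-50 FREE]
Free blocks: [11 28] total_free=39 largest=28 -> 100*(39-28)/39 = 1100/39 ≈ 28.205 -> rounds to 28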